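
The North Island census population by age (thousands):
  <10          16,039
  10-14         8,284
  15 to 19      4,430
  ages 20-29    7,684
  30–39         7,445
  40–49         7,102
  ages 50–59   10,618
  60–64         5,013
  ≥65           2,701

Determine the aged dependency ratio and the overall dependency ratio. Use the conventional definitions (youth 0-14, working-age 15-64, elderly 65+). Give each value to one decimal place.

0–14: 16,039 + 8,284 = 24,323
15–64: 4,430 + 7,684 + 7,445 + 7,102 + 10,618 + 5,013 = 42,292
65+: 2,701
Old-age dependency ratio = 2,701 / 42,292 × 100 = 6.4
Total dependency ratio = (24,323 + 2,701) / 42,292 × 100 = 27,024 / 42,292 × 100 = 63.9

Old-age dependency ratio: 6.4
Total dependency ratio: 63.9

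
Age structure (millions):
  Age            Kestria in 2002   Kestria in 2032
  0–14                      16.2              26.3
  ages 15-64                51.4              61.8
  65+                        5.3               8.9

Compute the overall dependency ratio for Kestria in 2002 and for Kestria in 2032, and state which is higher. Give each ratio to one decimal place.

Kestria in 2002: 41.8
Kestria in 2032: 57.0
Higher: Kestria in 2032

Kestria in 2002: (16.2 + 5.3) / 51.4 × 100 = 21.5 / 51.4 × 100 = 41.8
Kestria in 2032: (26.3 + 8.9) / 61.8 × 100 = 35.2 / 61.8 × 100 = 57.0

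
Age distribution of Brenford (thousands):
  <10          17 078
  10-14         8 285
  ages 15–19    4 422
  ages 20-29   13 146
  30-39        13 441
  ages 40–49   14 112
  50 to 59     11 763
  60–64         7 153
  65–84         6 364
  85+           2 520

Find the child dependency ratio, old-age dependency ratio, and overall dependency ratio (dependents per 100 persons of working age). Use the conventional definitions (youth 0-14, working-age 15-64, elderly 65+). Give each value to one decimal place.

Youth dependency ratio: 39.6
Old-age dependency ratio: 13.9
Total dependency ratio: 53.5

0–14: 17 078 + 8 285 = 25 363
15–64: 4 422 + 13 146 + 13 441 + 14 112 + 11 763 + 7 153 = 64 037
65+: 6 364 + 2 520 = 8 884
Youth dependency ratio = 25 363 / 64 037 × 100 = 39.6
Old-age dependency ratio = 8 884 / 64 037 × 100 = 13.9
Total dependency ratio = (25 363 + 8 884) / 64 037 × 100 = 34 247 / 64 037 × 100 = 53.5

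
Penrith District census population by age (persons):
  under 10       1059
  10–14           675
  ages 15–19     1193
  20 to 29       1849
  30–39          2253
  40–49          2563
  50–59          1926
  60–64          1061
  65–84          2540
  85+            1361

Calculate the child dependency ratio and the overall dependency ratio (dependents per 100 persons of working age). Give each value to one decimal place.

0–14: 1059 + 675 = 1734
15–64: 1193 + 1849 + 2253 + 2563 + 1926 + 1061 = 10845
65+: 2540 + 1361 = 3901
Youth dependency ratio = 1734 / 10845 × 100 = 16.0
Total dependency ratio = (1734 + 3901) / 10845 × 100 = 5635 / 10845 × 100 = 52.0

Youth dependency ratio: 16.0
Total dependency ratio: 52.0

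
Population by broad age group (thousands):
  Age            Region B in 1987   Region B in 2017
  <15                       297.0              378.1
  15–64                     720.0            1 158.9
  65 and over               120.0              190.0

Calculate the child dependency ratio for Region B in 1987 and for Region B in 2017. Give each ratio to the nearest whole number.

Region B in 1987: 41
Region B in 2017: 33

Region B in 1987: 297.0 / 720.0 × 100 = 41
Region B in 2017: 378.1 / 1 158.9 × 100 = 33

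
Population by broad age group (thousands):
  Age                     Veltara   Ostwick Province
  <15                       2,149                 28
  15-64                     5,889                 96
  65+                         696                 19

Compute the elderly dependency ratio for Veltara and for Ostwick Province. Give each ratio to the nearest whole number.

Veltara: 12
Ostwick Province: 20

Veltara: 696 / 5,889 × 100 = 12
Ostwick Province: 19 / 96 × 100 = 20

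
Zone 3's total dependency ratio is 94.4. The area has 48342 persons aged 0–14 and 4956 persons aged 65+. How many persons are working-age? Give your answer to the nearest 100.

Total dependency ratio = (youth + elderly) / working-age × 100
94.4 = (48342 + 4956) / W × 100
⇒ 56500

Working-age: 56500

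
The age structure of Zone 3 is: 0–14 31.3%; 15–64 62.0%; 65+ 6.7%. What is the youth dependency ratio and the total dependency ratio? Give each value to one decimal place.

Youth dependency ratio = 31.3 / 62.0 × 100 = 50.5
Total dependency ratio = (31.3 + 6.7) / 62.0 × 100 = 38.0 / 62.0 × 100 = 61.3

Youth dependency ratio: 50.5
Total dependency ratio: 61.3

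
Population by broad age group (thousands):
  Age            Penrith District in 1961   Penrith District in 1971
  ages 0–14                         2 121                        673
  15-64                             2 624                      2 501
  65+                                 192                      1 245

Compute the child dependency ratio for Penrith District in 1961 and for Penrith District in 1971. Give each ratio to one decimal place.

Penrith District in 1961: 80.8
Penrith District in 1971: 26.9

Penrith District in 1961: 2 121 / 2 624 × 100 = 80.8
Penrith District in 1971: 673 / 2 501 × 100 = 26.9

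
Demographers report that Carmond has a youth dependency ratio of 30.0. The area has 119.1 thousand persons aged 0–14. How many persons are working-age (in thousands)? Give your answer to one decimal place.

Youth dependency ratio = youth / working-age × 100
30.0 = 119.1 / W × 100
⇒ 397.0

Working-age: 397.0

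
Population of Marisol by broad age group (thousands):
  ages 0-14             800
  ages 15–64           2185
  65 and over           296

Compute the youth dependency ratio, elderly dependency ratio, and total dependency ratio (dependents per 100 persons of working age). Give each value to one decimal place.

Youth dependency ratio = 800 / 2185 × 100 = 36.6
Old-age dependency ratio = 296 / 2185 × 100 = 13.5
Total dependency ratio = (800 + 296) / 2185 × 100 = 1096 / 2185 × 100 = 50.2

Youth dependency ratio: 36.6
Old-age dependency ratio: 13.5
Total dependency ratio: 50.2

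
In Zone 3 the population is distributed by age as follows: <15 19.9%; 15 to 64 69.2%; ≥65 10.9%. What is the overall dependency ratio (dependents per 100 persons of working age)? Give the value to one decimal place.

Total dependency ratio: 44.5

Total dependency ratio = (19.9 + 10.9) / 69.2 × 100 = 30.8 / 69.2 × 100 = 44.5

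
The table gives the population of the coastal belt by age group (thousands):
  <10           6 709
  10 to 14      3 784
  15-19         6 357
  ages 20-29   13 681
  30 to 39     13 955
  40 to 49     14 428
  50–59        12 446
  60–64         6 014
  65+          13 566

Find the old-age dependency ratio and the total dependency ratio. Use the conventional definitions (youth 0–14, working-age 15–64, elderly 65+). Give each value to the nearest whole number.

Old-age dependency ratio: 20
Total dependency ratio: 36

0–14: 6 709 + 3 784 = 10 493
15–64: 6 357 + 13 681 + 13 955 + 14 428 + 12 446 + 6 014 = 66 881
65+: 13 566
Old-age dependency ratio = 13 566 / 66 881 × 100 = 20
Total dependency ratio = (10 493 + 13 566) / 66 881 × 100 = 24 059 / 66 881 × 100 = 36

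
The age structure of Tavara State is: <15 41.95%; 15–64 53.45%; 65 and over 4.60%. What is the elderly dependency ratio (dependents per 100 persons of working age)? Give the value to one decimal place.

Old-age dependency ratio = 4.60 / 53.45 × 100 = 8.6

Old-age dependency ratio: 8.6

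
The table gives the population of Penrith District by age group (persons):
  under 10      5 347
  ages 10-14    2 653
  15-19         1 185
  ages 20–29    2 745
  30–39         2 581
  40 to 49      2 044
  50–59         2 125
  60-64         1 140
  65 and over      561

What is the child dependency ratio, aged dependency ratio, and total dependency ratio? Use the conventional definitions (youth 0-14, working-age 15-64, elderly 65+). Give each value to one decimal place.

0–14: 5 347 + 2 653 = 8 000
15–64: 1 185 + 2 745 + 2 581 + 2 044 + 2 125 + 1 140 = 11 820
65+: 561
Youth dependency ratio = 8 000 / 11 820 × 100 = 67.7
Old-age dependency ratio = 561 / 11 820 × 100 = 4.7
Total dependency ratio = (8 000 + 561) / 11 820 × 100 = 8 561 / 11 820 × 100 = 72.4

Youth dependency ratio: 67.7
Old-age dependency ratio: 4.7
Total dependency ratio: 72.4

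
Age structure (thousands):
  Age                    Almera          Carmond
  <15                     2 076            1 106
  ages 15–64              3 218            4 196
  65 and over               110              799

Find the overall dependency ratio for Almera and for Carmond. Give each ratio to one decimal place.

Almera: (2 076 + 110) / 3 218 × 100 = 2 186 / 3 218 × 100 = 67.9
Carmond: (1 106 + 799) / 4 196 × 100 = 1 905 / 4 196 × 100 = 45.4

Almera: 67.9
Carmond: 45.4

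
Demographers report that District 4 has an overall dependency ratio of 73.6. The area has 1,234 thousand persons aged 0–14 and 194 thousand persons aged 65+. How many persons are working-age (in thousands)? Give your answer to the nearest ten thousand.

Working-age: 1,940

Total dependency ratio = (youth + elderly) / working-age × 100
73.6 = (1,234 + 194) / W × 100
⇒ 1,940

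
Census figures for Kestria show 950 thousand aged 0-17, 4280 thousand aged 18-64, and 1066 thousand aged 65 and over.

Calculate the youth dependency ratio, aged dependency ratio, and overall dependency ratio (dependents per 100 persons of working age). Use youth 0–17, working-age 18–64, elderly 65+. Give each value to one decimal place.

Youth dependency ratio: 22.2
Old-age dependency ratio: 24.9
Total dependency ratio: 47.1

Youth dependency ratio = 950 / 4280 × 100 = 22.2
Old-age dependency ratio = 1066 / 4280 × 100 = 24.9
Total dependency ratio = (950 + 1066) / 4280 × 100 = 2016 / 4280 × 100 = 47.1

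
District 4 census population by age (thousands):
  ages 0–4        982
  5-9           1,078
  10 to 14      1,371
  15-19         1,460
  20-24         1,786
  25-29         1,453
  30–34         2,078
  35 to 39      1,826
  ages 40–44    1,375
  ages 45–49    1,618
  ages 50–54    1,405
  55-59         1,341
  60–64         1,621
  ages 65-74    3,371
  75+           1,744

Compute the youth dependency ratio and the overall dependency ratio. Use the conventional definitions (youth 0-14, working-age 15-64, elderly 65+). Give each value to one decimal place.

0–14: 982 + 1,078 + 1,371 = 3,431
15–64: 1,460 + 1,786 + 1,453 + 2,078 + 1,826 + 1,375 + 1,618 + 1,405 + 1,341 + 1,621 = 15,963
65+: 3,371 + 1,744 = 5,115
Youth dependency ratio = 3,431 / 15,963 × 100 = 21.5
Total dependency ratio = (3,431 + 5,115) / 15,963 × 100 = 8,546 / 15,963 × 100 = 53.5

Youth dependency ratio: 21.5
Total dependency ratio: 53.5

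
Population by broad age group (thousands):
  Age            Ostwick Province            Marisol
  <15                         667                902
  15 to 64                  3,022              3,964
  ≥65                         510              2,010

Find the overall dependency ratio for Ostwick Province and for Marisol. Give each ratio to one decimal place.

Ostwick Province: (667 + 510) / 3,022 × 100 = 1,177 / 3,022 × 100 = 38.9
Marisol: (902 + 2,010) / 3,964 × 100 = 2,912 / 3,964 × 100 = 73.5

Ostwick Province: 38.9
Marisol: 73.5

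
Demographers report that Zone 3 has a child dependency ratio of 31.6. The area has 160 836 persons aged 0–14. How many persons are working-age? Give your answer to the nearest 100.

Youth dependency ratio = youth / working-age × 100
31.6 = 160 836 / W × 100
⇒ 509 000

Working-age: 509 000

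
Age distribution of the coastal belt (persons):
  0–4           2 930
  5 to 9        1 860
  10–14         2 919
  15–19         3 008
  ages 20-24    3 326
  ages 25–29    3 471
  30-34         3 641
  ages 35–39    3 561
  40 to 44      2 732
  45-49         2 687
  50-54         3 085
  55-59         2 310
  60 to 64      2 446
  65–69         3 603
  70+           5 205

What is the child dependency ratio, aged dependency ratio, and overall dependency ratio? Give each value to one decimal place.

0–14: 2 930 + 1 860 + 2 919 = 7 709
15–64: 3 008 + 3 326 + 3 471 + 3 641 + 3 561 + 2 732 + 2 687 + 3 085 + 2 310 + 2 446 = 30 267
65+: 3 603 + 5 205 = 8 808
Youth dependency ratio = 7 709 / 30 267 × 100 = 25.5
Old-age dependency ratio = 8 808 / 30 267 × 100 = 29.1
Total dependency ratio = (7 709 + 8 808) / 30 267 × 100 = 16 517 / 30 267 × 100 = 54.6

Youth dependency ratio: 25.5
Old-age dependency ratio: 29.1
Total dependency ratio: 54.6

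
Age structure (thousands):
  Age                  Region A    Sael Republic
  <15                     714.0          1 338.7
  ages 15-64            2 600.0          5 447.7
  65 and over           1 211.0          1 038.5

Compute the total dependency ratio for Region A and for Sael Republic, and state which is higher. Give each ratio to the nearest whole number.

Region A: 74
Sael Republic: 44
Higher: Region A

Region A: (714.0 + 1 211.0) / 2 600.0 × 100 = 1 925.0 / 2 600.0 × 100 = 74
Sael Republic: (1 338.7 + 1 038.5) / 5 447.7 × 100 = 2 377.2 / 5 447.7 × 100 = 44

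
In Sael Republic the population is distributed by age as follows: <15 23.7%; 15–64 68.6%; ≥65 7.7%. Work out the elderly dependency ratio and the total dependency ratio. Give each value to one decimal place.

Old-age dependency ratio: 11.2
Total dependency ratio: 45.8

Old-age dependency ratio = 7.7 / 68.6 × 100 = 11.2
Total dependency ratio = (23.7 + 7.7) / 68.6 × 100 = 31.4 / 68.6 × 100 = 45.8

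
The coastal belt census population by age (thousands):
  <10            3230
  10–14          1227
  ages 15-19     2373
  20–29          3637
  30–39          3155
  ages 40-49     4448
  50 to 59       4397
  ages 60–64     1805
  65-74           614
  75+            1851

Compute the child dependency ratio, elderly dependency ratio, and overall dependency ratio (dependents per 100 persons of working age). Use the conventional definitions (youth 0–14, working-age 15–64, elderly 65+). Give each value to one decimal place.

Youth dependency ratio: 22.5
Old-age dependency ratio: 12.4
Total dependency ratio: 34.9

0–14: 3230 + 1227 = 4457
15–64: 2373 + 3637 + 3155 + 4448 + 4397 + 1805 = 19815
65+: 614 + 1851 = 2465
Youth dependency ratio = 4457 / 19815 × 100 = 22.5
Old-age dependency ratio = 2465 / 19815 × 100 = 12.4
Total dependency ratio = (4457 + 2465) / 19815 × 100 = 6922 / 19815 × 100 = 34.9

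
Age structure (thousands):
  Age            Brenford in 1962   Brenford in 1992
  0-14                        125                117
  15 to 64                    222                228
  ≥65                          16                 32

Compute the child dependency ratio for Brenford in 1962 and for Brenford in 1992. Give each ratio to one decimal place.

Brenford in 1962: 56.3
Brenford in 1992: 51.3

Brenford in 1962: 125 / 222 × 100 = 56.3
Brenford in 1992: 117 / 228 × 100 = 51.3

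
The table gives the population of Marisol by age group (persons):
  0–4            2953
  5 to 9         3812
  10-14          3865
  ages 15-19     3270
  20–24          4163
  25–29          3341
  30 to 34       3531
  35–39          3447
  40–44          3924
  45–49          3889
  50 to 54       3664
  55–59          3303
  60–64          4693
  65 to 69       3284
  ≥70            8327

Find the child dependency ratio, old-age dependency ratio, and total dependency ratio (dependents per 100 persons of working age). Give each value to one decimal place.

0–14: 2953 + 3812 + 3865 = 10630
15–64: 3270 + 4163 + 3341 + 3531 + 3447 + 3924 + 3889 + 3664 + 3303 + 4693 = 37225
65+: 3284 + 8327 = 11611
Youth dependency ratio = 10630 / 37225 × 100 = 28.6
Old-age dependency ratio = 11611 / 37225 × 100 = 31.2
Total dependency ratio = (10630 + 11611) / 37225 × 100 = 22241 / 37225 × 100 = 59.7

Youth dependency ratio: 28.6
Old-age dependency ratio: 31.2
Total dependency ratio: 59.7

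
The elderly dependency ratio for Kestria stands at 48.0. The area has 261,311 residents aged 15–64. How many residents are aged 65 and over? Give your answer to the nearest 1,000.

Old-age dependency ratio = elderly / working-age × 100
48.0 = E / 261,311 × 100
⇒ 125,000

Aged 65 and over: 125,000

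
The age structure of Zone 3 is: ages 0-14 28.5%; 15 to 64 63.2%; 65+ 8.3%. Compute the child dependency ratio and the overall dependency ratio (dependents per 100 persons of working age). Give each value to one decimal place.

Youth dependency ratio = 28.5 / 63.2 × 100 = 45.1
Total dependency ratio = (28.5 + 8.3) / 63.2 × 100 = 36.8 / 63.2 × 100 = 58.2

Youth dependency ratio: 45.1
Total dependency ratio: 58.2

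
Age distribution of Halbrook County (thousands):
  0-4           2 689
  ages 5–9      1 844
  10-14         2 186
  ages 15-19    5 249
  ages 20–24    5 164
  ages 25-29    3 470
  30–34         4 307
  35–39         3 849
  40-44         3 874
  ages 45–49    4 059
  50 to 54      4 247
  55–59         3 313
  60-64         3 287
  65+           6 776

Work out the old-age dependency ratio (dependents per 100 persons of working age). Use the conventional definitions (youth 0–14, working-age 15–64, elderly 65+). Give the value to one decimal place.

Old-age dependency ratio: 16.6

0–14: 2 689 + 1 844 + 2 186 = 6 719
15–64: 5 249 + 5 164 + 3 470 + 4 307 + 3 849 + 3 874 + 4 059 + 4 247 + 3 313 + 3 287 = 40 819
65+: 6 776
Old-age dependency ratio = 6 776 / 40 819 × 100 = 16.6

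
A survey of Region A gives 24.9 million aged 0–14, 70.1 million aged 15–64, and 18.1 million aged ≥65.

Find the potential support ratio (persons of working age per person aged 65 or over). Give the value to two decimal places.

Potential support ratio = 70.1 / 18.1 = 3.87

Potential support ratio: 3.87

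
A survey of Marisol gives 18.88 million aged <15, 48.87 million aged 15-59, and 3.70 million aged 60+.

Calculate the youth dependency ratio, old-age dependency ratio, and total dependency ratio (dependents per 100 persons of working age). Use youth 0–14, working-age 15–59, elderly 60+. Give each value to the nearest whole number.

Youth dependency ratio = 18.88 / 48.87 × 100 = 39
Old-age dependency ratio = 3.70 / 48.87 × 100 = 8
Total dependency ratio = (18.88 + 3.70) / 48.87 × 100 = 22.58 / 48.87 × 100 = 46

Youth dependency ratio: 39
Old-age dependency ratio: 8
Total dependency ratio: 46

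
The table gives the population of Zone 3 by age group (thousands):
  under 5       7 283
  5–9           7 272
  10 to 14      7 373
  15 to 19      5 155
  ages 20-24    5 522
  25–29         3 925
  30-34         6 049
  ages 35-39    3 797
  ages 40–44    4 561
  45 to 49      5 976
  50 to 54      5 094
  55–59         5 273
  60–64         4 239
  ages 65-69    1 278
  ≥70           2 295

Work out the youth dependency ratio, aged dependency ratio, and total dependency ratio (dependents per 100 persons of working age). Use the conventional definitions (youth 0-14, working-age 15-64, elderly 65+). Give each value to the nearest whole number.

Youth dependency ratio: 44
Old-age dependency ratio: 7
Total dependency ratio: 51

0–14: 7 283 + 7 272 + 7 373 = 21 928
15–64: 5 155 + 5 522 + 3 925 + 6 049 + 3 797 + 4 561 + 5 976 + 5 094 + 5 273 + 4 239 = 49 591
65+: 1 278 + 2 295 = 3 573
Youth dependency ratio = 21 928 / 49 591 × 100 = 44
Old-age dependency ratio = 3 573 / 49 591 × 100 = 7
Total dependency ratio = (21 928 + 3 573) / 49 591 × 100 = 25 501 / 49 591 × 100 = 51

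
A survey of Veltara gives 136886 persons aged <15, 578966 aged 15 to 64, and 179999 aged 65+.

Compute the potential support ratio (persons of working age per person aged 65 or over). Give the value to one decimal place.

Potential support ratio: 3.2

Potential support ratio = 578966 / 179999 = 3.2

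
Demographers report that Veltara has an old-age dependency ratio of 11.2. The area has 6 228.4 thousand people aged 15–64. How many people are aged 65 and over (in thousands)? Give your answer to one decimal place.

Aged 65 and over: 697.6

Old-age dependency ratio = elderly / working-age × 100
11.2 = E / 6 228.4 × 100
⇒ 697.6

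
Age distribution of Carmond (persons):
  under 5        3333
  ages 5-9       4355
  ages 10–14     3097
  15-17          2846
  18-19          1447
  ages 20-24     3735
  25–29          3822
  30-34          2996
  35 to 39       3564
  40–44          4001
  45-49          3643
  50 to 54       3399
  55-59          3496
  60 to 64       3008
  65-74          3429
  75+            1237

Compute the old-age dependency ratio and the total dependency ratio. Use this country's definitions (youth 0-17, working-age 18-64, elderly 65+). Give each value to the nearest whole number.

0–17: 3333 + 4355 + 3097 + 2846 = 13631
18–64: 1447 + 3735 + 3822 + 2996 + 3564 + 4001 + 3643 + 3399 + 3496 + 3008 = 33111
65+: 3429 + 1237 = 4666
Old-age dependency ratio = 4666 / 33111 × 100 = 14
Total dependency ratio = (13631 + 4666) / 33111 × 100 = 18297 / 33111 × 100 = 55

Old-age dependency ratio: 14
Total dependency ratio: 55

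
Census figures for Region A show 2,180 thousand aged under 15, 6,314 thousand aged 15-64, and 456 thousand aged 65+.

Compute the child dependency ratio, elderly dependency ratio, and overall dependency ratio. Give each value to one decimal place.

Youth dependency ratio = 2,180 / 6,314 × 100 = 34.5
Old-age dependency ratio = 456 / 6,314 × 100 = 7.2
Total dependency ratio = (2,180 + 456) / 6,314 × 100 = 2,636 / 6,314 × 100 = 41.7

Youth dependency ratio: 34.5
Old-age dependency ratio: 7.2
Total dependency ratio: 41.7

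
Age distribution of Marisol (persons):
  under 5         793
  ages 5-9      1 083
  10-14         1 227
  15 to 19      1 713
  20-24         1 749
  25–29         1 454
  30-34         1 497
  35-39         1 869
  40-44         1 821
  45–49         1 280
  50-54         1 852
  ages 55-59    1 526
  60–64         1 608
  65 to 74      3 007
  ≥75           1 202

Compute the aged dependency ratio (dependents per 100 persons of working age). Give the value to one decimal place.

Old-age dependency ratio: 25.7

0–14: 793 + 1 083 + 1 227 = 3 103
15–64: 1 713 + 1 749 + 1 454 + 1 497 + 1 869 + 1 821 + 1 280 + 1 852 + 1 526 + 1 608 = 16 369
65+: 3 007 + 1 202 = 4 209
Old-age dependency ratio = 4 209 / 16 369 × 100 = 25.7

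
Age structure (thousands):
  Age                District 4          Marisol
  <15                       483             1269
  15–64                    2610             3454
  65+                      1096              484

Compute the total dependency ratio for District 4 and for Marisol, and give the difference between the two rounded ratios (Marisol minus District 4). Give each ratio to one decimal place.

District 4: (483 + 1096) / 2610 × 100 = 1579 / 2610 × 100 = 60.5
Marisol: (1269 + 484) / 3454 × 100 = 1753 / 3454 × 100 = 50.8

District 4: 60.5
Marisol: 50.8
Difference: -9.7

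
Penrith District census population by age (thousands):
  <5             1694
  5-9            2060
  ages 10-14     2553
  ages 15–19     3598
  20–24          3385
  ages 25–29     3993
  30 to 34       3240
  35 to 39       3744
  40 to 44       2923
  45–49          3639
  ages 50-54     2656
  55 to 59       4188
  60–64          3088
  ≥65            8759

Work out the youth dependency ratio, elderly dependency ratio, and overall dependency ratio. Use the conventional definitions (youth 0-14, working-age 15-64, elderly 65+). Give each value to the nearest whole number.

Youth dependency ratio: 18
Old-age dependency ratio: 25
Total dependency ratio: 44

0–14: 1694 + 2060 + 2553 = 6307
15–64: 3598 + 3385 + 3993 + 3240 + 3744 + 2923 + 3639 + 2656 + 4188 + 3088 = 34454
65+: 8759
Youth dependency ratio = 6307 / 34454 × 100 = 18
Old-age dependency ratio = 8759 / 34454 × 100 = 25
Total dependency ratio = (6307 + 8759) / 34454 × 100 = 15066 / 34454 × 100 = 44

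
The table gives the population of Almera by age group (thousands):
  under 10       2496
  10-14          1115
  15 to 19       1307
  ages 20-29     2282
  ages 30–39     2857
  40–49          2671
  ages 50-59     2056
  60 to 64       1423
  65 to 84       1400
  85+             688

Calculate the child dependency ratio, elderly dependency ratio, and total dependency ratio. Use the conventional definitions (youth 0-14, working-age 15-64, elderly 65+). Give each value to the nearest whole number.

Youth dependency ratio: 29
Old-age dependency ratio: 17
Total dependency ratio: 45

0–14: 2496 + 1115 = 3611
15–64: 1307 + 2282 + 2857 + 2671 + 2056 + 1423 = 12596
65+: 1400 + 688 = 2088
Youth dependency ratio = 3611 / 12596 × 100 = 29
Old-age dependency ratio = 2088 / 12596 × 100 = 17
Total dependency ratio = (3611 + 2088) / 12596 × 100 = 5699 / 12596 × 100 = 45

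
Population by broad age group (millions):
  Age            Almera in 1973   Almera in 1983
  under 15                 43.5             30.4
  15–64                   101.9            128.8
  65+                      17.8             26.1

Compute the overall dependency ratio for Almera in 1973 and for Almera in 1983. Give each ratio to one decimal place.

Almera in 1973: 60.2
Almera in 1983: 43.9

Almera in 1973: (43.5 + 17.8) / 101.9 × 100 = 61.3 / 101.9 × 100 = 60.2
Almera in 1983: (30.4 + 26.1) / 128.8 × 100 = 56.5 / 128.8 × 100 = 43.9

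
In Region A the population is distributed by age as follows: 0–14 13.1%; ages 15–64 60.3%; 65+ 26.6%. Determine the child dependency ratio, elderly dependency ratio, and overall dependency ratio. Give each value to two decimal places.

Youth dependency ratio: 21.72
Old-age dependency ratio: 44.11
Total dependency ratio: 65.84

Youth dependency ratio = 13.1 / 60.3 × 100 = 21.72
Old-age dependency ratio = 26.6 / 60.3 × 100 = 44.11
Total dependency ratio = (13.1 + 26.6) / 60.3 × 100 = 39.7 / 60.3 × 100 = 65.84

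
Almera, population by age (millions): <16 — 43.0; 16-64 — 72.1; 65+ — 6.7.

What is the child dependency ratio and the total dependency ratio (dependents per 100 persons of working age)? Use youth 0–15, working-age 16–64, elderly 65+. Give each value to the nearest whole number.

Youth dependency ratio: 60
Total dependency ratio: 69

Youth dependency ratio = 43.0 / 72.1 × 100 = 60
Total dependency ratio = (43.0 + 6.7) / 72.1 × 100 = 49.7 / 72.1 × 100 = 69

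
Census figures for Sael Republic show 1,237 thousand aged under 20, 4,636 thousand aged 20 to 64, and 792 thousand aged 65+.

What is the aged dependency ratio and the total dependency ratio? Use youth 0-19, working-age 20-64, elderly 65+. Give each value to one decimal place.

Old-age dependency ratio: 17.1
Total dependency ratio: 43.8

Old-age dependency ratio = 792 / 4,636 × 100 = 17.1
Total dependency ratio = (1,237 + 792) / 4,636 × 100 = 2,029 / 4,636 × 100 = 43.8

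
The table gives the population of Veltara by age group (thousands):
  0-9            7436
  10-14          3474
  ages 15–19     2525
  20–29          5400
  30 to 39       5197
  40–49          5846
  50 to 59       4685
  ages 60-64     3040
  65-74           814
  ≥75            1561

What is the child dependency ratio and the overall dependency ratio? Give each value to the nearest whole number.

Youth dependency ratio: 41
Total dependency ratio: 50

0–14: 7436 + 3474 = 10910
15–64: 2525 + 5400 + 5197 + 5846 + 4685 + 3040 = 26693
65+: 814 + 1561 = 2375
Youth dependency ratio = 10910 / 26693 × 100 = 41
Total dependency ratio = (10910 + 2375) / 26693 × 100 = 13285 / 26693 × 100 = 50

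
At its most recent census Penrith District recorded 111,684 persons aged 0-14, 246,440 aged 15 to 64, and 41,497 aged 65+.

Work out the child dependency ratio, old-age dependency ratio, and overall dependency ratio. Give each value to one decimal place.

Youth dependency ratio = 111,684 / 246,440 × 100 = 45.3
Old-age dependency ratio = 41,497 / 246,440 × 100 = 16.8
Total dependency ratio = (111,684 + 41,497) / 246,440 × 100 = 153,181 / 246,440 × 100 = 62.2

Youth dependency ratio: 45.3
Old-age dependency ratio: 16.8
Total dependency ratio: 62.2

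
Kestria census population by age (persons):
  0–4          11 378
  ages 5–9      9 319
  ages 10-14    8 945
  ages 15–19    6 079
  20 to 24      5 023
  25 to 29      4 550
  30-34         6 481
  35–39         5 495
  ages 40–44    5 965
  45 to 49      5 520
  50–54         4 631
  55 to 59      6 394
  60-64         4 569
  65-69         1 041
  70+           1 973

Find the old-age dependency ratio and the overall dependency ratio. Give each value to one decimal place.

0–14: 11 378 + 9 319 + 8 945 = 29 642
15–64: 6 079 + 5 023 + 4 550 + 6 481 + 5 495 + 5 965 + 5 520 + 4 631 + 6 394 + 4 569 = 54 707
65+: 1 041 + 1 973 = 3 014
Old-age dependency ratio = 3 014 / 54 707 × 100 = 5.5
Total dependency ratio = (29 642 + 3 014) / 54 707 × 100 = 32 656 / 54 707 × 100 = 59.7

Old-age dependency ratio: 5.5
Total dependency ratio: 59.7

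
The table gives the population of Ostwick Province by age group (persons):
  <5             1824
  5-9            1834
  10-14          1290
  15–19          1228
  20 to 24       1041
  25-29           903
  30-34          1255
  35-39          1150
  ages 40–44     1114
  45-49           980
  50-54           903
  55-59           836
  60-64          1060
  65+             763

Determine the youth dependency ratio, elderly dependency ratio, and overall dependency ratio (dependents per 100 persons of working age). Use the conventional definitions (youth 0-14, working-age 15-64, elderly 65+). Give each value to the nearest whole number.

Youth dependency ratio: 47
Old-age dependency ratio: 7
Total dependency ratio: 55

0–14: 1824 + 1834 + 1290 = 4948
15–64: 1228 + 1041 + 903 + 1255 + 1150 + 1114 + 980 + 903 + 836 + 1060 = 10470
65+: 763
Youth dependency ratio = 4948 / 10470 × 100 = 47
Old-age dependency ratio = 763 / 10470 × 100 = 7
Total dependency ratio = (4948 + 763) / 10470 × 100 = 5711 / 10470 × 100 = 55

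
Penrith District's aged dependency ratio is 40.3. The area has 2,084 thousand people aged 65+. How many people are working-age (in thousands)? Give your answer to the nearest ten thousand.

Working-age: 5,170

Old-age dependency ratio = elderly / working-age × 100
40.3 = 2,084 / W × 100
⇒ 5,170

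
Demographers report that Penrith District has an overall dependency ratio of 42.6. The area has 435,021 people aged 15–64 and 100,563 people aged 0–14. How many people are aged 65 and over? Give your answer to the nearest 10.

Aged 65 and over: 84,760

Total dependency ratio = (youth + elderly) / working-age × 100
42.6 = (100,563 + E) / 435,021 × 100
⇒ 84,760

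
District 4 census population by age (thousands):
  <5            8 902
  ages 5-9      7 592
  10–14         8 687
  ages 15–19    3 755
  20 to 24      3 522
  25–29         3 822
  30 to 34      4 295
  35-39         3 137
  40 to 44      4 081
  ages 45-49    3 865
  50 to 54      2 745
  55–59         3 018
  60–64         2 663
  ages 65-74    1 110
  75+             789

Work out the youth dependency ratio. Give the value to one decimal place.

Youth dependency ratio: 72.1

0–14: 8 902 + 7 592 + 8 687 = 25 181
15–64: 3 755 + 3 522 + 3 822 + 4 295 + 3 137 + 4 081 + 3 865 + 2 745 + 3 018 + 2 663 = 34 903
65+: 1 110 + 789 = 1 899
Youth dependency ratio = 25 181 / 34 903 × 100 = 72.1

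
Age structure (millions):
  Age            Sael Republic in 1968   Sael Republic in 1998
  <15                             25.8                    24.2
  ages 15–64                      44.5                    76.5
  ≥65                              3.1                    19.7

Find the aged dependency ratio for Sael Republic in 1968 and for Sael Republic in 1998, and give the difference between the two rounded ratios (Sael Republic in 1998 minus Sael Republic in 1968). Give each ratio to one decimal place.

Sael Republic in 1968: 3.1 / 44.5 × 100 = 7.0
Sael Republic in 1998: 19.7 / 76.5 × 100 = 25.8

Sael Republic in 1968: 7.0
Sael Republic in 1998: 25.8
Difference: +18.8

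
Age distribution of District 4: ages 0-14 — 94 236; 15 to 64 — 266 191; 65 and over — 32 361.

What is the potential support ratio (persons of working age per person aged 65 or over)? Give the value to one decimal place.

Potential support ratio = 266 191 / 32 361 = 8.2

Potential support ratio: 8.2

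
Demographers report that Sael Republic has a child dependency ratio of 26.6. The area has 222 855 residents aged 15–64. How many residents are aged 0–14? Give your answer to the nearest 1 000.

Youth dependency ratio = youth / working-age × 100
26.6 = Y / 222 855 × 100
⇒ 59 000

Aged 0–14: 59 000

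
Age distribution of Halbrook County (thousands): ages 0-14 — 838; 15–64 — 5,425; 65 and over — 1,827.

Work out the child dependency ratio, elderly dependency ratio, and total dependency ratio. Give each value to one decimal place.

Youth dependency ratio = 838 / 5,425 × 100 = 15.4
Old-age dependency ratio = 1,827 / 5,425 × 100 = 33.7
Total dependency ratio = (838 + 1,827) / 5,425 × 100 = 2,665 / 5,425 × 100 = 49.1

Youth dependency ratio: 15.4
Old-age dependency ratio: 33.7
Total dependency ratio: 49.1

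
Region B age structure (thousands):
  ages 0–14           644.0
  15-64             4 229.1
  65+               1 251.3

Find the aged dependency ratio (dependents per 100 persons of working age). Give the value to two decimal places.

Old-age dependency ratio = 1 251.3 / 4 229.1 × 100 = 29.59

Old-age dependency ratio: 29.59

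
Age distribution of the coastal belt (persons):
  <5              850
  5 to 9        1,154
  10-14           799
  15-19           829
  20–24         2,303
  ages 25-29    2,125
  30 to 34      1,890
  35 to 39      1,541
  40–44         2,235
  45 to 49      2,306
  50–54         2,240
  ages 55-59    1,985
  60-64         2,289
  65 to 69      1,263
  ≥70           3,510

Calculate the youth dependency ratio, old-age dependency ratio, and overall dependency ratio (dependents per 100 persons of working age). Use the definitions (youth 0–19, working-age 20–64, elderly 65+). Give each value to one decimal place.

0–19: 850 + 1,154 + 799 + 829 = 3,632
20–64: 2,303 + 2,125 + 1,890 + 1,541 + 2,235 + 2,306 + 2,240 + 1,985 + 2,289 = 18,914
65+: 1,263 + 3,510 = 4,773
Youth dependency ratio = 3,632 / 18,914 × 100 = 19.2
Old-age dependency ratio = 4,773 / 18,914 × 100 = 25.2
Total dependency ratio = (3,632 + 4,773) / 18,914 × 100 = 8,405 / 18,914 × 100 = 44.4

Youth dependency ratio: 19.2
Old-age dependency ratio: 25.2
Total dependency ratio: 44.4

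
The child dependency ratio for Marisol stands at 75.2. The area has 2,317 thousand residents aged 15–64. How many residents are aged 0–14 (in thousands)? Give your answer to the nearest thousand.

Youth dependency ratio = youth / working-age × 100
75.2 = Y / 2,317 × 100
⇒ 1,742

Aged 0–14: 1,742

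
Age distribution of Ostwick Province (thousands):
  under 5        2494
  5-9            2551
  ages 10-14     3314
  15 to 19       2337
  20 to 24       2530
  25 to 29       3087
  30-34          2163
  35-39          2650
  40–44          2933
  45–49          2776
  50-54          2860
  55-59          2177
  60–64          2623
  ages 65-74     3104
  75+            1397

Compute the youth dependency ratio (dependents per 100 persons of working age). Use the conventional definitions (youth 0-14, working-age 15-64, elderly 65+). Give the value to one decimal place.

0–14: 2494 + 2551 + 3314 = 8359
15–64: 2337 + 2530 + 3087 + 2163 + 2650 + 2933 + 2776 + 2860 + 2177 + 2623 = 26136
65+: 3104 + 1397 = 4501
Youth dependency ratio = 8359 / 26136 × 100 = 32.0

Youth dependency ratio: 32.0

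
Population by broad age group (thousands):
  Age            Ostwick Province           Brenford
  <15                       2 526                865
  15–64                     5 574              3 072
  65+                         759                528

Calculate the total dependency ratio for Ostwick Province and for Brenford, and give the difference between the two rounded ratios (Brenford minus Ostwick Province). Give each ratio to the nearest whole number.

Ostwick Province: (2 526 + 759) / 5 574 × 100 = 3 285 / 5 574 × 100 = 59
Brenford: (865 + 528) / 3 072 × 100 = 1 393 / 3 072 × 100 = 45

Ostwick Province: 59
Brenford: 45
Difference: -14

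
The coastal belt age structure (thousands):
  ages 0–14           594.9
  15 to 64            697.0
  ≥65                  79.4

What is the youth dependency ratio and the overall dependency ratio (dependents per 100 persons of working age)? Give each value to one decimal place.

Youth dependency ratio = 594.9 / 697.0 × 100 = 85.4
Total dependency ratio = (594.9 + 79.4) / 697.0 × 100 = 674.3 / 697.0 × 100 = 96.7

Youth dependency ratio: 85.4
Total dependency ratio: 96.7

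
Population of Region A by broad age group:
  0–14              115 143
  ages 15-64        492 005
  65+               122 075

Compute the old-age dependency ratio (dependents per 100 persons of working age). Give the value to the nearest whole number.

Old-age dependency ratio: 25

Old-age dependency ratio = 122 075 / 492 005 × 100 = 25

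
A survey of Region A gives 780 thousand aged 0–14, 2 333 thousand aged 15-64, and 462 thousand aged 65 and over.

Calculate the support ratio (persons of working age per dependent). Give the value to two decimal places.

Support ratio = 2 333 / (780 + 462) = 2 333 / 1 242 = 1.88

Support ratio: 1.88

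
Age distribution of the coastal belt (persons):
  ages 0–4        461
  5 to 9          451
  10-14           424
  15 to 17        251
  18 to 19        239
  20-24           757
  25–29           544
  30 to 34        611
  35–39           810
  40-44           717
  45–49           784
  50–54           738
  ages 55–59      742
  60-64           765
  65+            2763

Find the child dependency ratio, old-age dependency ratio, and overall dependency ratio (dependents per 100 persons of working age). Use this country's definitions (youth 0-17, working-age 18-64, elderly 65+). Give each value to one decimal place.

Youth dependency ratio: 23.7
Old-age dependency ratio: 41.2
Total dependency ratio: 64.9

0–17: 461 + 451 + 424 + 251 = 1587
18–64: 239 + 757 + 544 + 611 + 810 + 717 + 784 + 738 + 742 + 765 = 6707
65+: 2763
Youth dependency ratio = 1587 / 6707 × 100 = 23.7
Old-age dependency ratio = 2763 / 6707 × 100 = 41.2
Total dependency ratio = (1587 + 2763) / 6707 × 100 = 4350 / 6707 × 100 = 64.9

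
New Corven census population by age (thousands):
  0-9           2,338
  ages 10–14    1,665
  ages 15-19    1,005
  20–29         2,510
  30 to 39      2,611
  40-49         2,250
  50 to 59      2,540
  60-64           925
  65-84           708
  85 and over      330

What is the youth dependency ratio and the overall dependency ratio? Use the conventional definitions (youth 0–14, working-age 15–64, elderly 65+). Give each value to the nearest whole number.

Youth dependency ratio: 34
Total dependency ratio: 43

0–14: 2,338 + 1,665 = 4,003
15–64: 1,005 + 2,510 + 2,611 + 2,250 + 2,540 + 925 = 11,841
65+: 708 + 330 = 1,038
Youth dependency ratio = 4,003 / 11,841 × 100 = 34
Total dependency ratio = (4,003 + 1,038) / 11,841 × 100 = 5,041 / 11,841 × 100 = 43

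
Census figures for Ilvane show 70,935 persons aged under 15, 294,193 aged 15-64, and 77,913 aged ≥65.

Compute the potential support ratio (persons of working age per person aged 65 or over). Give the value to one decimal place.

Potential support ratio = 294,193 / 77,913 = 3.8

Potential support ratio: 3.8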